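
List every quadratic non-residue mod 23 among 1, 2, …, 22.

Square k = 1,…,11 (k and 23−k give the same square):
1²=1, 2²=4, 3²=9, 4²=16, 5²≡2, 6²≡13, 7²≡3, 8²≡18, 9²≡12, 10²≡8, 11²≡6 (mod 23).
The residues are {1, 2, 3, 4, 6, 8, 9, 12, 13, 16, 18}; the non-residues are the remaining 11 nonzero classes.

5,7,10,11,14,15,17,19,20,21,22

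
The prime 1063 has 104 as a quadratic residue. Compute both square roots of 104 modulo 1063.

Since 1063 ≡ 3 (mod 4), a square root of 104 is 104^((1063+1)/4) = 104^266 mod 1063.
Repeated squaring: 104^2≡186, 104^4≡580, 104^8≡492, 104^16≡763, 104^32≡708, 104^64≡591, 104^128≡617, 104^256≡135 (mod 1063).
104^266 = 104^(256+8+2) ≡ 997 (mod 1063).
Check: 997² = 994009 ≡ 104 (mod 1063). The two roots are 66 and 997.

66, 997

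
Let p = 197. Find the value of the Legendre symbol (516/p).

-1

Euler's criterion: (516/197) ≡ 122^98 (mod 197).
122^2 ≡ 109 (mod 197)
122^4 ≡ 61 (mod 197)
122^8 ≡ 175 (mod 197)
122^16 ≡ 90 (mod 197)
122^32 ≡ 23 (mod 197)
122^64 ≡ 135 (mod 197)
122^98 = 122^(64+32+2) ≡ 196 (mod 197).
Result is 196 ≡ −1, so (516/197) = −1.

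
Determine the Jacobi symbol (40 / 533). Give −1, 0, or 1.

Pull out 2^3: since 533 ≡ 5 (mod 8), (2/533) = -1, so (2/533)^3 = -1.
Reciprocity: 5 ≡ 1 and 533 ≡ 1 (mod 4), so (5/533) = +(533/5).
Reduce top mod 5: now compute (3/5).
Reciprocity: 3 ≡ 3 and 5 ≡ 1 (mod 4), so (3/5) = +(5/3).
Reduce top mod 3: now compute (2/3).
Pull out 2: since 3 ≡ 3 (mod 8), (2/3) = -1.
Reached (1/3) = 1. Collecting the sign flips along the way, the symbol is +1.

1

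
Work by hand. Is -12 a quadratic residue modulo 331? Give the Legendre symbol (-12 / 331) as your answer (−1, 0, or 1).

First reduce: -12 ≡ 319 (mod 331).
Reciprocity: 319 ≡ 3 and 331 ≡ 3 (mod 4), so (319/331) = −(331/319).
Reduce top mod 319: now compute (12/319).
Pull out 2^2: since 319 ≡ 7 (mod 8), (2/319) = +1, so (2/319)^2 = +1.
Reciprocity: 3 ≡ 3 and 319 ≡ 3 (mod 4), so (3/319) = −(319/3).
Reduce top mod 3: now compute (1/3).
Reached (1/3) = 1. Collecting the sign flips along the way, the symbol is +1.

1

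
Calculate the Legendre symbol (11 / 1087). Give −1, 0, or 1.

Reciprocity: 11 ≡ 3 and 1087 ≡ 3 (mod 4), so (11/1087) = −(1087/11).
Reduce top mod 11: now compute (9/11).
Reciprocity: 9 ≡ 1 and 11 ≡ 3 (mod 4), so (9/11) = +(11/9).
Reduce top mod 9: now compute (2/9).
Pull out 2: since 9 ≡ 1 (mod 8), (2/9) = +1.
Reached (1/9) = 1. Collecting the sign flips along the way, the symbol is -1.

-1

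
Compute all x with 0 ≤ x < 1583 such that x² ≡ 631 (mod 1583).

Since 1583 ≡ 3 (mod 4), a square root of 631 is 631^((1583+1)/4) = 631^396 mod 1583.
Repeated squaring: 631^2≡828, 631^4≡145, 631^8≡446, 631^16≡1041, 631^32≡909, 631^64≡1538, 631^128≡442, 631^256≡655 (mod 1583).
631^396 = 631^(256+128+8+4) ≡ 549 (mod 1583).
Check: 549² = 301401 ≡ 631 (mod 1583). The two roots are 549 and 1034.

549, 1034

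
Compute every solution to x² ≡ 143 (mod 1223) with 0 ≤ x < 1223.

Since 1223 ≡ 3 (mod 4), a square root of 143 is 143^((1223+1)/4) = 143^306 mod 1223.
Repeated squaring: 143^2≡881, 143^4≡779, 143^8≡233, 143^16≡477, 143^32≡51, 143^64≡155, 143^128≡788, 143^256≡883 (mod 1223).
143^306 = 143^(256+32+16+2) ≡ 818 (mod 1223).
Check: 818² = 669124 ≡ 143 (mod 1223). The two roots are 405 and 818.

405, 818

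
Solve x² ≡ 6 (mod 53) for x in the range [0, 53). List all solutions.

53 ≡ 1 (mod 4), so we find a root by search.
Trying successive values, 18² = 324 ≡ 6 (mod 53). The other root is 53 − 18 = 35.

18, 35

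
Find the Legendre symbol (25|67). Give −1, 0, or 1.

Euler's criterion: (25/67) ≡ 25^33 (mod 67).
25^2 ≡ 22 (mod 67)
25^4 ≡ 15 (mod 67)
25^8 ≡ 24 (mod 67)
25^16 ≡ 40 (mod 67)
25^32 ≡ 59 (mod 67)
25^33 = 25^(32+1) ≡ 1 (mod 67).
Result is 1, so (25/67) = 1.

1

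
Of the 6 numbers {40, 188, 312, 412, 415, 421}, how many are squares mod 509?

(40/509) = -1 → non-residue.
(188/509) = -1 → non-residue.
(312/509) = -1 → non-residue.
(412/509) = +1 → QR.
(415/509) = +1 → QR.
(421/509) = -1 → non-residue.
Total quadratic residues among the 6: 2.

2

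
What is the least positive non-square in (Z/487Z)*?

3

(2/487) = +1, so 2 is a residue.
(3/487) = −1, so 3 is the smallest positive non-residue mod 487.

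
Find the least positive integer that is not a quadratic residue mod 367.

(2/367) = +1, so 2 is a residue.
(3/367) = −1, so 3 is the smallest positive non-residue mod 367.

3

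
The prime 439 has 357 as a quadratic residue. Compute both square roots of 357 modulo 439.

75, 364

Since 439 ≡ 3 (mod 4), a square root of 357 is 357^((439+1)/4) = 357^110 mod 439.
Repeated squaring: 357^2≡139, 357^4≡5, 357^8≡25, 357^16≡186, 357^32≡354, 357^64≡201 (mod 439).
357^110 = 357^(64+32+8+4+2) ≡ 364 (mod 439).
Check: 364² = 132496 ≡ 357 (mod 439). The two roots are 75 and 364.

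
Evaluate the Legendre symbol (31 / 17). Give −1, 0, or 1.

-1

First reduce: 31 ≡ 14 (mod 17).
Pull out 2: since 17 ≡ 1 (mod 8), (2/17) = +1.
Reciprocity: 7 ≡ 3 and 17 ≡ 1 (mod 4), so (7/17) = +(17/7).
Reduce top mod 7: now compute (3/7).
Reciprocity: 3 ≡ 3 and 7 ≡ 3 (mod 4), so (3/7) = −(7/3).
Reduce top mod 3: now compute (1/3).
Reached (1/3) = 1. Collecting the sign flips along the way, the symbol is -1.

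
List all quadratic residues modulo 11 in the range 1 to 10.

1,3,4,5,9

Square k = 1,…,5 (k and 11−k give the same square):
1²=1, 2²=4, 3²=9, 4²≡5, 5²≡3 (mod 11).
So the quadratic residues mod 11 are {1, 3, 4, 5, 9}.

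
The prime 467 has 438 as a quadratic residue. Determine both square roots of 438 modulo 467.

Since 467 ≡ 3 (mod 4), a square root of 438 is 438^((467+1)/4) = 438^117 mod 467.
Repeated squaring: 438^2≡374, 438^4≡243, 438^8≡207, 438^16≡352, 438^32≡149, 438^64≡252 (mod 467).
438^117 = 438^(64+32+16+4+1) ≡ 192 (mod 467).
Check: 192² = 36864 ≡ 438 (mod 467). The two roots are 192 and 275.

192, 275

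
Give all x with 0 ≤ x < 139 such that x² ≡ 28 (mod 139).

58, 81

Since 139 ≡ 3 (mod 4), a square root of 28 is 28^((139+1)/4) = 28^35 mod 139.
Repeated squaring: 28^2≡89, 28^4≡137, 28^8≡4, 28^16≡16, 28^32≡117 (mod 139).
28^35 = 28^(32+2+1) ≡ 81 (mod 139).
Check: 81² = 6561 ≡ 28 (mod 139). The two roots are 58 and 81.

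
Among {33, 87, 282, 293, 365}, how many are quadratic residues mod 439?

2

(33/439) = -1 → non-residue.
(87/439) = -1 → non-residue.
(282/439) = +1 → QR.
(293/439) = -1 → non-residue.
(365/439) = +1 → QR.
Total quadratic residues among the 5: 2.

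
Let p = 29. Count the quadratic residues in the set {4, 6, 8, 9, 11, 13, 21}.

(4/29) = +1 → QR.
(6/29) = +1 → QR.
(8/29) = -1 → non-residue.
(9/29) = +1 → QR.
(11/29) = -1 → non-residue.
(13/29) = +1 → QR.
(21/29) = -1 → non-residue.
Total quadratic residues among the 7: 4.

4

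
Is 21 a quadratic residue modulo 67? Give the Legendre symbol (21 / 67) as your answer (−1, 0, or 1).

1

Reciprocity: 21 ≡ 1 and 67 ≡ 3 (mod 4), so (21/67) = +(67/21).
Reduce top mod 21: now compute (4/21).
Pull out 2^2: since 21 ≡ 5 (mod 8), (2/21) = -1, so (2/21)^2 = +1.
Reached (1/21) = 1. Collecting the sign flips along the way, the symbol is +1.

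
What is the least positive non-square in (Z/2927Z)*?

(2/2927) = +1, so 2 is a residue.
(3/2927) = +1, so 3 is a residue.
(4/2927) = +1, so 4 is a residue.
(5/2927) = −1, so 5 is the smallest positive non-residue mod 2927.

5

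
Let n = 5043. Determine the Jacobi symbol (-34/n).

-1

First reduce: -34 ≡ 5009 (mod 5043).
Reciprocity: 5009 ≡ 1 and 5043 ≡ 3 (mod 4), so (5009/5043) = +(5043/5009).
Reduce top mod 5009: now compute (34/5009).
Pull out 2: since 5009 ≡ 1 (mod 8), (2/5009) = +1.
Reciprocity: 17 ≡ 1 and 5009 ≡ 1 (mod 4), so (17/5009) = +(5009/17).
Reduce top mod 17: now compute (11/17).
Reciprocity: 11 ≡ 3 and 17 ≡ 1 (mod 4), so (11/17) = +(17/11).
Reduce top mod 11: now compute (6/11).
Pull out 2: since 11 ≡ 3 (mod 8), (2/11) = -1.
Reciprocity: 3 ≡ 3 and 11 ≡ 3 (mod 4), so (3/11) = −(11/3).
Reduce top mod 3: now compute (2/3).
Pull out 2: since 3 ≡ 3 (mod 8), (2/3) = -1.
Reached (1/3) = 1. Collecting the sign flips along the way, the symbol is -1.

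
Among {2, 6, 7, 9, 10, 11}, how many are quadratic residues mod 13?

(2/13) = -1 → non-residue.
(6/13) = -1 → non-residue.
(7/13) = -1 → non-residue.
(9/13) = +1 → QR.
(10/13) = +1 → QR.
(11/13) = -1 → non-residue.
Total quadratic residues among the 6: 2.

2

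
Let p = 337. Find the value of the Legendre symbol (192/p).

Pull out 2^6: since 337 ≡ 1 (mod 8), (2/337) = +1, so (2/337)^6 = +1.
Reciprocity: 3 ≡ 3 and 337 ≡ 1 (mod 4), so (3/337) = +(337/3).
Reduce top mod 3: now compute (1/3).
Reached (1/3) = 1. Collecting the sign flips along the way, the symbol is +1.

1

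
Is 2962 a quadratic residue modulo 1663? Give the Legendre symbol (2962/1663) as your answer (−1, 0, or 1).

First reduce: 2962 ≡ 1299 (mod 1663).
Reciprocity: 1299 ≡ 3 and 1663 ≡ 3 (mod 4), so (1299/1663) = −(1663/1299).
Reduce top mod 1299: now compute (364/1299).
Pull out 2^2: since 1299 ≡ 3 (mod 8), (2/1299) = -1, so (2/1299)^2 = +1.
Reciprocity: 91 ≡ 3 and 1299 ≡ 3 (mod 4), so (91/1299) = −(1299/91).
Reduce top mod 91: now compute (25/91).
Reciprocity: 25 ≡ 1 and 91 ≡ 3 (mod 4), so (25/91) = +(91/25).
Reduce top mod 25: now compute (16/25).
Pull out 2^4: since 25 ≡ 1 (mod 8), (2/25) = +1, so (2/25)^4 = +1.
Reached (1/25) = 1. Collecting the sign flips along the way, the symbol is +1.

1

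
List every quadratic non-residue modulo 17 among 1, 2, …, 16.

3, 5, 6, 7, 10, 11, 12, 14

Square k = 1,…,8 (k and 17−k give the same square):
1²=1, 2²=4, 3²=9, 4²=16, 5²≡8, 6²≡2, 7²≡15, 8²≡13 (mod 17).
The residues are {1, 2, 4, 8, 9, 13, 15, 16}; the non-residues are the remaining 8 nonzero classes.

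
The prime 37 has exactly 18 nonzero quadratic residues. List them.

1,3,4,7,9,10,11,12,16,21,25,26,27,28,30,33,34,36

Square k = 1,…,18 (k and 37−k give the same square):
1²=1, 2²=4, 3²=9, 4²=16, 5²=25, 6²=36, 7²≡12, 8²≡27, 9²≡7, 10²≡26, 11²≡10, 12²≡33, 13²≡21, 14²≡11, 15²≡3, 16²≡34, 17²≡30, 18²≡28 (mod 37).
So the quadratic residues mod 37 are {1, 3, 4, 7, 9, 10, 11, 12, 16, 21, 25, 26, 27, 28, 30, 33, 34, 36}.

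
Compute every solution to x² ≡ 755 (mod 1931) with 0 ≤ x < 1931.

Since 1931 ≡ 3 (mod 4), a square root of 755 is 755^((1931+1)/4) = 755^483 mod 1931.
Repeated squaring: 755^2≡380, 755^4≡1506, 755^8≡1042, 755^16≡542, 755^32≡252, 755^64≡1712, 755^128≡1617, 755^256≡115 (mod 1931).
755^483 = 755^(256+128+64+32+2+1) ≡ 949 (mod 1931).
Check: 949² = 900601 ≡ 755 (mod 1931). The two roots are 949 and 982.

949, 982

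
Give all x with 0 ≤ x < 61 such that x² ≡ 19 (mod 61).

61 ≡ 1 (mod 4), so we find a root by search.
Trying successive values, 18² = 324 ≡ 19 (mod 61). The other root is 61 − 18 = 43.

18, 43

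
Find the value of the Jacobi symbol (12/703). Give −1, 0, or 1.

-1

Pull out 2^2: since 703 ≡ 7 (mod 8), (2/703) = +1, so (2/703)^2 = +1.
Reciprocity: 3 ≡ 3 and 703 ≡ 3 (mod 4), so (3/703) = −(703/3).
Reduce top mod 3: now compute (1/3).
Reached (1/3) = 1. Collecting the sign flips along the way, the symbol is -1.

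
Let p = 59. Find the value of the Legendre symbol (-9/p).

-1

First reduce: -9 ≡ 50 (mod 59).
Pull out 2: since 59 ≡ 3 (mod 8), (2/59) = -1.
Reciprocity: 25 ≡ 1 and 59 ≡ 3 (mod 4), so (25/59) = +(59/25).
Reduce top mod 25: now compute (9/25).
Reciprocity: 9 ≡ 1 and 25 ≡ 1 (mod 4), so (9/25) = +(25/9).
Reduce top mod 9: now compute (7/9).
Reciprocity: 7 ≡ 3 and 9 ≡ 1 (mod 4), so (7/9) = +(9/7).
Reduce top mod 7: now compute (2/7).
Pull out 2: since 7 ≡ 7 (mod 8), (2/7) = +1.
Reached (1/7) = 1. Collecting the sign flips along the way, the symbol is -1.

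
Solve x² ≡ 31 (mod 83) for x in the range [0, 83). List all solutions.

23, 60

Since 83 ≡ 3 (mod 4), a square root of 31 is 31^((83+1)/4) = 31^21 mod 83.
Repeated squaring: 31^2≡48, 31^4≡63, 31^8≡68, 31^16≡59 (mod 83).
31^21 = 31^(16+4+1) ≡ 23 (mod 83).
Check: 23² = 529 ≡ 31 (mod 83). The two roots are 23 and 60.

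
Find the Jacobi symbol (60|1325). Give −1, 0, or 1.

0

Pull out 2^2: since 1325 ≡ 5 (mod 8), (2/1325) = -1, so (2/1325)^2 = +1.
Reciprocity: 15 ≡ 3 and 1325 ≡ 1 (mod 4), so (15/1325) = +(1325/15).
Reduce top mod 15: now compute (5/15).
Reciprocity: 5 ≡ 1 and 15 ≡ 3 (mod 4), so (5/15) = +(15/5).
Reduce top mod 5: now compute (0/5).
Top reduces to 0: gcd > 1, so the symbol is 0.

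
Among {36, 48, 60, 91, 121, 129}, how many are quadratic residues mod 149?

3

(36/149) = +1 → QR.
(48/149) = -1 → non-residue.
(60/149) = -1 → non-residue.
(91/149) = -1 → non-residue.
(121/149) = +1 → QR.
(129/149) = +1 → QR.
Total quadratic residues among the 6: 3.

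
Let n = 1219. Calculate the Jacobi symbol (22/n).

1

Pull out 2: since 1219 ≡ 3 (mod 8), (2/1219) = -1.
Reciprocity: 11 ≡ 3 and 1219 ≡ 3 (mod 4), so (11/1219) = −(1219/11).
Reduce top mod 11: now compute (9/11).
Reciprocity: 9 ≡ 1 and 11 ≡ 3 (mod 4), so (9/11) = +(11/9).
Reduce top mod 9: now compute (2/9).
Pull out 2: since 9 ≡ 1 (mod 8), (2/9) = +1.
Reached (1/9) = 1. Collecting the sign flips along the way, the symbol is +1.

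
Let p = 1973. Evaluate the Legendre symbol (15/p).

Reciprocity: 15 ≡ 3 and 1973 ≡ 1 (mod 4), so (15/1973) = +(1973/15).
Reduce top mod 15: now compute (8/15).
Pull out 2^3: since 15 ≡ 7 (mod 8), (2/15) = +1, so (2/15)^3 = +1.
Reached (1/15) = 1. Collecting the sign flips along the way, the symbol is +1.

1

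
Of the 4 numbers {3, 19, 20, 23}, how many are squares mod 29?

2

(3/29) = -1 → non-residue.
(19/29) = -1 → non-residue.
(20/29) = +1 → QR.
(23/29) = +1 → QR.
Total quadratic residues among the 4: 2.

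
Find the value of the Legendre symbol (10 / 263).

Pull out 2: since 263 ≡ 7 (mod 8), (2/263) = +1.
Reciprocity: 5 ≡ 1 and 263 ≡ 3 (mod 4), so (5/263) = +(263/5).
Reduce top mod 5: now compute (3/5).
Reciprocity: 3 ≡ 3 and 5 ≡ 1 (mod 4), so (3/5) = +(5/3).
Reduce top mod 3: now compute (2/3).
Pull out 2: since 3 ≡ 3 (mod 8), (2/3) = -1.
Reached (1/3) = 1. Collecting the sign flips along the way, the symbol is -1.

-1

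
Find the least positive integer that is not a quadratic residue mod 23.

(2/23) = +1, so 2 is a residue.
(3/23) = +1, so 3 is a residue.
(4/23) = +1, so 4 is a residue.
(5/23) = −1, so 5 is the smallest positive non-residue mod 23.

5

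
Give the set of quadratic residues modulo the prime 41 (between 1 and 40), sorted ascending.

Square k = 1,…,20 (k and 41−k give the same square):
1²=1, 2²=4, 3²=9, 4²=16, 5²=25, 6²=36, 7²≡8, 8²≡23, 9²≡40, 10²≡18, 11²≡39, 12²≡21, 13²≡5, 14²≡32, 15²≡20, 16²≡10, 17²≡2, 18²≡37, 19²≡33, 20²≡31 (mod 41).
So the quadratic residues mod 41 are {1, 2, 4, 5, 8, 9, 10, 16, 18, 20, 21, 23, 25, 31, 32, 33, 36, 37, 39, 40}.

1 2 4 5 8 9 10 16 18 20 21 23 25 31 32 33 36 37 39 40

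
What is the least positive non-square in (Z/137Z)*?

(2/137) = +1, so 2 is a residue.
(3/137) = −1, so 3 is the smallest positive non-residue mod 137.

3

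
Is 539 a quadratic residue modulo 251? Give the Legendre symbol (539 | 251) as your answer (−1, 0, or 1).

Euler's criterion: (539/251) ≡ 37^125 (mod 251).
37^2 ≡ 114 (mod 251)
37^4 ≡ 195 (mod 251)
37^8 ≡ 124 (mod 251)
37^16 ≡ 65 (mod 251)
37^32 ≡ 209 (mod 251)
37^64 ≡ 7 (mod 251)
37^125 = 37^(64+32+16+8+4+1) ≡ 250 (mod 251).
Result is 250 ≡ −1, so (539/251) = −1.

-1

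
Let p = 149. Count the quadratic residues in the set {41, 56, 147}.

(41/149) = -1 → non-residue.
(56/149) = -1 → non-residue.
(147/149) = -1 → non-residue.
Total quadratic residues among the 3: 0.

0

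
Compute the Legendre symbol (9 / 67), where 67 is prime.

1

Reciprocity: 9 ≡ 1 and 67 ≡ 3 (mod 4), so (9/67) = +(67/9).
Reduce top mod 9: now compute (4/9).
Pull out 2^2: since 9 ≡ 1 (mod 8), (2/9) = +1, so (2/9)^2 = +1.
Reached (1/9) = 1. Collecting the sign flips along the way, the symbol is +1.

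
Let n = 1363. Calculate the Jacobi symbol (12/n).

-1

Pull out 2^2: since 1363 ≡ 3 (mod 8), (2/1363) = -1, so (2/1363)^2 = +1.
Reciprocity: 3 ≡ 3 and 1363 ≡ 3 (mod 4), so (3/1363) = −(1363/3).
Reduce top mod 3: now compute (1/3).
Reached (1/3) = 1. Collecting the sign flips along the way, the symbol is -1.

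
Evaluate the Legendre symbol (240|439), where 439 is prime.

Euler's criterion: (240/439) ≡ 240^219 (mod 439).
240^2 ≡ 91 (mod 439)
240^4 ≡ 379 (mod 439)
240^8 ≡ 88 (mod 439)
240^16 ≡ 281 (mod 439)
240^32 ≡ 380 (mod 439)
240^64 ≡ 408 (mod 439)
240^128 ≡ 83 (mod 439)
240^219 = 240^(128+64+16+8+2+1) ≡ 438 (mod 439).
Result is 438 ≡ −1, so (240/439) = −1.

-1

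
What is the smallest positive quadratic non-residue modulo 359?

7

(2/359) = +1, so 2 is a residue.
(3/359) = +1, so 3 is a residue.
(4/359) = +1, so 4 is a residue.
(5/359) = +1, so 5 is a residue.
(6/359) = +1, so 6 is a residue.
(7/359) = −1, so 7 is the smallest positive non-residue mod 359.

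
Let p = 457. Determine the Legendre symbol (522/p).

First reduce: 522 ≡ 65 (mod 457).
Reciprocity: 65 ≡ 1 and 457 ≡ 1 (mod 4), so (65/457) = +(457/65).
Reduce top mod 65: now compute (2/65).
Pull out 2: since 65 ≡ 1 (mod 8), (2/65) = +1.
Reached (1/65) = 1. Collecting the sign flips along the way, the symbol is +1.

1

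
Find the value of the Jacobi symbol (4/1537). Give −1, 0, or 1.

1

Pull out 2^2: since 1537 ≡ 1 (mod 8), (2/1537) = +1, so (2/1537)^2 = +1.
Reached (1/1537) = 1. Collecting the sign flips along the way, the symbol is +1.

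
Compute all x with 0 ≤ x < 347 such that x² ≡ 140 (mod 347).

54, 293

Since 347 ≡ 3 (mod 4), a square root of 140 is 140^((347+1)/4) = 140^87 mod 347.
Repeated squaring: 140^2≡168, 140^4≡117, 140^8≡156, 140^16≡46, 140^32≡34, 140^64≡115 (mod 347).
140^87 = 140^(64+16+4+2+1) ≡ 293 (mod 347).
Check: 293² = 85849 ≡ 140 (mod 347). The two roots are 54 and 293.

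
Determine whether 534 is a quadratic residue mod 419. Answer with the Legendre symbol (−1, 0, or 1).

First reduce: 534 ≡ 115 (mod 419).
Reciprocity: 115 ≡ 3 and 419 ≡ 3 (mod 4), so (115/419) = −(419/115).
Reduce top mod 115: now compute (74/115).
Pull out 2: since 115 ≡ 3 (mod 8), (2/115) = -1.
Reciprocity: 37 ≡ 1 and 115 ≡ 3 (mod 4), so (37/115) = +(115/37).
Reduce top mod 37: now compute (4/37).
Pull out 2^2: since 37 ≡ 5 (mod 8), (2/37) = -1, so (2/37)^2 = +1.
Reached (1/37) = 1. Collecting the sign flips along the way, the symbol is +1.

1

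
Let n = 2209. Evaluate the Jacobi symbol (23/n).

Reciprocity: 23 ≡ 3 and 2209 ≡ 1 (mod 4), so (23/2209) = +(2209/23).
Reduce top mod 23: now compute (1/23).
Reached (1/23) = 1. Collecting the sign flips along the way, the symbol is +1.

1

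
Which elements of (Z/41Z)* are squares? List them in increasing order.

1,2,4,5,8,9,10,16,18,20,21,23,25,31,32,33,36,37,39,40

Square k = 1,…,20 (k and 41−k give the same square):
1²=1, 2²=4, 3²=9, 4²=16, 5²=25, 6²=36, 7²≡8, 8²≡23, 9²≡40, 10²≡18, 11²≡39, 12²≡21, 13²≡5, 14²≡32, 15²≡20, 16²≡10, 17²≡2, 18²≡37, 19²≡33, 20²≡31 (mod 41).
So the quadratic residues mod 41 are {1, 2, 4, 5, 8, 9, 10, 16, 18, 20, 21, 23, 25, 31, 32, 33, 36, 37, 39, 40}.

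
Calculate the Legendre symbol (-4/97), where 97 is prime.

Euler's criterion: (-4/97) ≡ 93^48 (mod 97).
93^2 ≡ 16 (mod 97)
93^4 ≡ 62 (mod 97)
93^8 ≡ 61 (mod 97)
93^16 ≡ 35 (mod 97)
93^32 ≡ 61 (mod 97)
93^48 = 93^(32+16) ≡ 1 (mod 97).
Result is 1, so (-4/97) = 1.

1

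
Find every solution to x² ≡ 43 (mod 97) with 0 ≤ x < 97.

97 ≡ 1 (mod 4), so we find a root by search.
Trying successive values, 25² = 625 ≡ 43 (mod 97). The other root is 97 − 25 = 72.

25, 72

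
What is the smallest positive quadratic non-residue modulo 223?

3

(2/223) = +1, so 2 is a residue.
(3/223) = −1, so 3 is the smallest positive non-residue mod 223.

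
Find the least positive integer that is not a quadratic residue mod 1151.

13

(2/1151) = +1, so 2 is a residue.
(3/1151) = +1, so 3 is a residue.
(4/1151) = +1, so 4 is a residue.
(5/1151) = +1, so 5 is a residue.
(6/1151) = +1, so 6 is a residue.
(7/1151) = +1, so 7 is a residue.
(8/1151) = +1, so 8 is a residue.
(9/1151) = +1, so 9 is a residue.
(10/1151) = +1, so 10 is a residue.
(11/1151) = +1, so 11 is a residue.
(12/1151) = +1, so 12 is a residue.
(13/1151) = −1, so 13 is the smallest positive non-residue mod 1151.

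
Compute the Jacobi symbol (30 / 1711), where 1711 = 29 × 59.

Pull out 2: since 1711 ≡ 7 (mod 8), (2/1711) = +1.
Reciprocity: 15 ≡ 3 and 1711 ≡ 3 (mod 4), so (15/1711) = −(1711/15).
Reduce top mod 15: now compute (1/15).
Reached (1/15) = 1. Collecting the sign flips along the way, the symbol is -1.

-1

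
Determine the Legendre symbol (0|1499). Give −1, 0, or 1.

0

Top reduces to 0: gcd > 1, so the symbol is 0.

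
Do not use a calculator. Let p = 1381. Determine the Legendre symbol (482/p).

Pull out 2: since 1381 ≡ 5 (mod 8), (2/1381) = -1.
Reciprocity: 241 ≡ 1 and 1381 ≡ 1 (mod 4), so (241/1381) = +(1381/241).
Reduce top mod 241: now compute (176/241).
Pull out 2^4: since 241 ≡ 1 (mod 8), (2/241) = +1, so (2/241)^4 = +1.
Reciprocity: 11 ≡ 3 and 241 ≡ 1 (mod 4), so (11/241) = +(241/11).
Reduce top mod 11: now compute (10/11).
Pull out 2: since 11 ≡ 3 (mod 8), (2/11) = -1.
Reciprocity: 5 ≡ 1 and 11 ≡ 3 (mod 4), so (5/11) = +(11/5).
Reduce top mod 5: now compute (1/5).
Reached (1/5) = 1. Collecting the sign flips along the way, the symbol is +1.

1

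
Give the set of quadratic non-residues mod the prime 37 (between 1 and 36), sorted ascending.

Square k = 1,…,18 (k and 37−k give the same square):
1²=1, 2²=4, 3²=9, 4²=16, 5²=25, 6²=36, 7²≡12, 8²≡27, 9²≡7, 10²≡26, 11²≡10, 12²≡33, 13²≡21, 14²≡11, 15²≡3, 16²≡34, 17²≡30, 18²≡28 (mod 37).
The residues are {1, 3, 4, 7, 9, 10, 11, 12, 16, 21, 25, 26, 27, 28, 30, 33, 34, 36}; the non-residues are the remaining 18 nonzero classes.

2, 5, 6, 8, 13, 14, 15, 17, 18, 19, 20, 22, 23, 24, 29, 31, 32, 35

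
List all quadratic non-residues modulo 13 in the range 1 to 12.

2, 5, 6, 7, 8, 11

Square k = 1,…,6 (k and 13−k give the same square):
1²=1, 2²=4, 3²=9, 4²≡3, 5²≡12, 6²≡10 (mod 13).
The residues are {1, 3, 4, 9, 10, 12}; the non-residues are the remaining 6 nonzero classes.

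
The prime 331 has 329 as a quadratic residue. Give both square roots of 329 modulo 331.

75, 256

Since 331 ≡ 3 (mod 4), a square root of 329 is 329^((331+1)/4) = 329^83 mod 331.
Repeated squaring: 329^2≡4, 329^4≡16, 329^8≡256, 329^16≡329, 329^32≡4, 329^64≡16 (mod 331).
329^83 = 329^(64+16+2+1) ≡ 256 (mod 331).
Check: 256² = 65536 ≡ 329 (mod 331). The two roots are 75 and 256.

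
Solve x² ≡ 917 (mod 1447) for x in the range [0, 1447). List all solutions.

333, 1114

Since 1447 ≡ 3 (mod 4), a square root of 917 is 917^((1447+1)/4) = 917^362 mod 1447.
Repeated squaring: 917^2≡182, 917^4≡1290, 917^8≡50, 917^16≡1053, 917^32≡407, 917^64≡691, 917^128≡1418, 917^256≡841 (mod 1447).
917^362 = 917^(256+64+32+8+2) ≡ 333 (mod 1447).
Check: 333² = 110889 ≡ 917 (mod 1447). The two roots are 333 and 1114.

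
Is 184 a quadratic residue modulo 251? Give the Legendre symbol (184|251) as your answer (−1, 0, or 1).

-1

Euler's criterion: (184/251) ≡ 184^125 (mod 251).
184^2 ≡ 222 (mod 251)
184^4 ≡ 88 (mod 251)
184^8 ≡ 214 (mod 251)
184^16 ≡ 114 (mod 251)
184^32 ≡ 195 (mod 251)
184^64 ≡ 124 (mod 251)
184^125 = 184^(64+32+16+8+4+1) ≡ 250 (mod 251).
Result is 250 ≡ −1, so (184/251) = −1.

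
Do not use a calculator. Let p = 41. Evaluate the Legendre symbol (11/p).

-1

Reciprocity: 11 ≡ 3 and 41 ≡ 1 (mod 4), so (11/41) = +(41/11).
Reduce top mod 11: now compute (8/11).
Pull out 2^3: since 11 ≡ 3 (mod 8), (2/11) = -1, so (2/11)^3 = -1.
Reached (1/11) = 1. Collecting the sign flips along the way, the symbol is -1.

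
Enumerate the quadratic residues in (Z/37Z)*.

1,3,4,7,9,10,11,12,16,21,25,26,27,28,30,33,34,36

Square k = 1,…,18 (k and 37−k give the same square):
1²=1, 2²=4, 3²=9, 4²=16, 5²=25, 6²=36, 7²≡12, 8²≡27, 9²≡7, 10²≡26, 11²≡10, 12²≡33, 13²≡21, 14²≡11, 15²≡3, 16²≡34, 17²≡30, 18²≡28 (mod 37).
So the quadratic residues mod 37 are {1, 3, 4, 7, 9, 10, 11, 12, 16, 21, 25, 26, 27, 28, 30, 33, 34, 36}.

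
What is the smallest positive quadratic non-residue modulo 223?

3

(2/223) = +1, so 2 is a residue.
(3/223) = −1, so 3 is the smallest positive non-residue mod 223.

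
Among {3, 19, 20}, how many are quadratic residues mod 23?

1

(3/23) = +1 → QR.
(19/23) = -1 → non-residue.
(20/23) = -1 → non-residue.
Total quadratic residues among the 3: 1.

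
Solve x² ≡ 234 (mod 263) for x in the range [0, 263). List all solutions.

51, 212

Since 263 ≡ 3 (mod 4), a square root of 234 is 234^((263+1)/4) = 234^66 mod 263.
Repeated squaring: 234^2≡52, 234^4≡74, 234^8≡216, 234^16≡105, 234^32≡242, 234^64≡178 (mod 263).
234^66 = 234^(64+2) ≡ 51 (mod 263).
Check: 51² = 2601 ≡ 234 (mod 263). The two roots are 51 and 212.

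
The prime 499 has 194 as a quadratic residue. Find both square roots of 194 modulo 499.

72, 427

Since 499 ≡ 3 (mod 4), a square root of 194 is 194^((499+1)/4) = 194^125 mod 499.
Repeated squaring: 194^2≡211, 194^4≡110, 194^8≡124, 194^16≡406, 194^32≡166, 194^64≡111 (mod 499).
194^125 = 194^(64+32+16+8+4+1) ≡ 427 (mod 499).
Check: 427² = 182329 ≡ 194 (mod 499). The two roots are 72 and 427.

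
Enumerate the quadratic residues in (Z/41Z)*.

1, 2, 4, 5, 8, 9, 10, 16, 18, 20, 21, 23, 25, 31, 32, 33, 36, 37, 39, 40

Square k = 1,…,20 (k and 41−k give the same square):
1²=1, 2²=4, 3²=9, 4²=16, 5²=25, 6²=36, 7²≡8, 8²≡23, 9²≡40, 10²≡18, 11²≡39, 12²≡21, 13²≡5, 14²≡32, 15²≡20, 16²≡10, 17²≡2, 18²≡37, 19²≡33, 20²≡31 (mod 41).
So the quadratic residues mod 41 are {1, 2, 4, 5, 8, 9, 10, 16, 18, 20, 21, 23, 25, 31, 32, 33, 36, 37, 39, 40}.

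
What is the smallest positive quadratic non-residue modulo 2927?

5

(2/2927) = +1, so 2 is a residue.
(3/2927) = +1, so 3 is a residue.
(4/2927) = +1, so 4 is a residue.
(5/2927) = −1, so 5 is the smallest positive non-residue mod 2927.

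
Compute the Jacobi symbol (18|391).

Pull out 2: since 391 ≡ 7 (mod 8), (2/391) = +1.
Reciprocity: 9 ≡ 1 and 391 ≡ 3 (mod 4), so (9/391) = +(391/9).
Reduce top mod 9: now compute (4/9).
Pull out 2^2: since 9 ≡ 1 (mod 8), (2/9) = +1, so (2/9)^2 = +1.
Reached (1/9) = 1. Collecting the sign flips along the way, the symbol is +1.

1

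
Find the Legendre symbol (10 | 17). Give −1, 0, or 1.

-1

Euler's criterion: (10/17) ≡ 10^8 (mod 17).
10^2 ≡ 15 (mod 17)
10^4 ≡ 4 (mod 17)
10^8 ≡ 16 (mod 17)
10^8 = 10^(8) ≡ 16 (mod 17).
Result is 16 ≡ −1, so (10/17) = −1.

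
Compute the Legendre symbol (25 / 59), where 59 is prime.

Reciprocity: 25 ≡ 1 and 59 ≡ 3 (mod 4), so (25/59) = +(59/25).
Reduce top mod 25: now compute (9/25).
Reciprocity: 9 ≡ 1 and 25 ≡ 1 (mod 4), so (9/25) = +(25/9).
Reduce top mod 9: now compute (7/9).
Reciprocity: 7 ≡ 3 and 9 ≡ 1 (mod 4), so (7/9) = +(9/7).
Reduce top mod 7: now compute (2/7).
Pull out 2: since 7 ≡ 7 (mod 8), (2/7) = +1.
Reached (1/7) = 1. Collecting the sign flips along the way, the symbol is +1.

1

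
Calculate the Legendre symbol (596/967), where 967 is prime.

1

Euler's criterion: (596/967) ≡ 596^483 (mod 967).
596^2 ≡ 327 (mod 967)
596^4 ≡ 559 (mod 967)
596^8 ≡ 140 (mod 967)
596^16 ≡ 260 (mod 967)
596^32 ≡ 877 (mod 967)
596^64 ≡ 364 (mod 967)
596^128 ≡ 17 (mod 967)
596^256 ≡ 289 (mod 967)
596^483 = 596^(256+128+64+32+2+1) ≡ 1 (mod 967).
Result is 1, so (596/967) = 1.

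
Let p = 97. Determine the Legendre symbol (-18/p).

1

Euler's criterion: (-18/97) ≡ 79^48 (mod 97).
79^2 ≡ 33 (mod 97)
79^4 ≡ 22 (mod 97)
79^8 ≡ 96 (mod 97)
79^16 ≡ 1 (mod 97)
79^32 ≡ 1 (mod 97)
79^48 = 79^(32+16) ≡ 1 (mod 97).
Result is 1, so (-18/97) = 1.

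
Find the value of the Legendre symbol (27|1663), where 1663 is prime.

Reciprocity: 27 ≡ 3 and 1663 ≡ 3 (mod 4), so (27/1663) = −(1663/27).
Reduce top mod 27: now compute (16/27).
Pull out 2^4: since 27 ≡ 3 (mod 8), (2/27) = -1, so (2/27)^4 = +1.
Reached (1/27) = 1. Collecting the sign flips along the way, the symbol is -1.

-1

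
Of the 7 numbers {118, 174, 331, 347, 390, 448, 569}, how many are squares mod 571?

4

(118/571) = -1 → non-residue.
(174/571) = +1 → QR.
(331/571) = +1 → QR.
(347/571) = -1 → non-residue.
(390/571) = +1 → QR.
(448/571) = -1 → non-residue.
(569/571) = +1 → QR.
Total quadratic residues among the 7: 4.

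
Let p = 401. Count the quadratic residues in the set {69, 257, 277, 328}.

3

(69/401) = +1 → QR.
(257/401) = +1 → QR.
(277/401) = -1 → non-residue.
(328/401) = +1 → QR.
Total quadratic residues among the 4: 3.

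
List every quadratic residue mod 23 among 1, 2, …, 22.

1,2,3,4,6,8,9,12,13,16,18

Square k = 1,…,11 (k and 23−k give the same square):
1²=1, 2²=4, 3²=9, 4²=16, 5²≡2, 6²≡13, 7²≡3, 8²≡18, 9²≡12, 10²≡8, 11²≡6 (mod 23).
So the quadratic residues mod 23 are {1, 2, 3, 4, 6, 8, 9, 12, 13, 16, 18}.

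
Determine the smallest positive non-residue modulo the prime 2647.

3

(2/2647) = +1, so 2 is a residue.
(3/2647) = −1, so 3 is the smallest positive non-residue mod 2647.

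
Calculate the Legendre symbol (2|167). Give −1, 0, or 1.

1

Euler's criterion: (2/167) ≡ 2^83 (mod 167).
2^2 ≡ 4 (mod 167)
2^4 ≡ 16 (mod 167)
2^8 ≡ 89 (mod 167)
2^16 ≡ 72 (mod 167)
2^32 ≡ 7 (mod 167)
2^64 ≡ 49 (mod 167)
2^83 = 2^(64+16+2+1) ≡ 1 (mod 167).
Result is 1, so (2/167) = 1.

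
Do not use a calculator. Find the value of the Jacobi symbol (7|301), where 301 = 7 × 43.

Reciprocity: 7 ≡ 3 and 301 ≡ 1 (mod 4), so (7/301) = +(301/7).
Reduce top mod 7: now compute (0/7).
Top reduces to 0: gcd > 1, so the symbol is 0.

0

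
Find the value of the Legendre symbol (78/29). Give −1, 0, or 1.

First reduce: 78 ≡ 20 (mod 29).
Pull out 2^2: since 29 ≡ 5 (mod 8), (2/29) = -1, so (2/29)^2 = +1.
Reciprocity: 5 ≡ 1 and 29 ≡ 1 (mod 4), so (5/29) = +(29/5).
Reduce top mod 5: now compute (4/5).
Pull out 2^2: since 5 ≡ 5 (mod 8), (2/5) = -1, so (2/5)^2 = +1.
Reached (1/5) = 1. Collecting the sign flips along the way, the symbol is +1.

1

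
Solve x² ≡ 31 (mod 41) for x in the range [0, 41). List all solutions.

41 ≡ 1 (mod 4), so we find a root by search.
Trying successive values, 20² = 400 ≡ 31 (mod 41). The other root is 41 − 20 = 21.

20, 21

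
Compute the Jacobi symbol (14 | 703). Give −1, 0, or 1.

Pull out 2: since 703 ≡ 7 (mod 8), (2/703) = +1.
Reciprocity: 7 ≡ 3 and 703 ≡ 3 (mod 4), so (7/703) = −(703/7).
Reduce top mod 7: now compute (3/7).
Reciprocity: 3 ≡ 3 and 7 ≡ 3 (mod 4), so (3/7) = −(7/3).
Reduce top mod 3: now compute (1/3).
Reached (1/3) = 1. Collecting the sign flips along the way, the symbol is +1.

1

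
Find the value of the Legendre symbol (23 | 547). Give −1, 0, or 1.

Euler's criterion: (23/547) ≡ 23^273 (mod 547).
23^2 ≡ 529 (mod 547)
23^4 ≡ 324 (mod 547)
23^8 ≡ 499 (mod 547)
23^16 ≡ 116 (mod 547)
23^32 ≡ 328 (mod 547)
23^64 ≡ 372 (mod 547)
23^128 ≡ 540 (mod 547)
23^256 ≡ 49 (mod 547)
23^273 = 23^(256+16+1) ≡ 546 (mod 547).
Result is 546 ≡ −1, so (23/547) = −1.

-1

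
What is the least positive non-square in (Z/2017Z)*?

(2/2017) = +1, so 2 is a residue.
(3/2017) = +1, so 3 is a residue.
(4/2017) = +1, so 4 is a residue.
(5/2017) = −1, so 5 is the smallest positive non-residue mod 2017.

5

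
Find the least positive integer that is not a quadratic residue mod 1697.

(2/1697) = +1, so 2 is a residue.
(3/1697) = −1, so 3 is the smallest positive non-residue mod 1697.

3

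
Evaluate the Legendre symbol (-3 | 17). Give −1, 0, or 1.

First reduce: -3 ≡ 14 (mod 17).
Pull out 2: since 17 ≡ 1 (mod 8), (2/17) = +1.
Reciprocity: 7 ≡ 3 and 17 ≡ 1 (mod 4), so (7/17) = +(17/7).
Reduce top mod 7: now compute (3/7).
Reciprocity: 3 ≡ 3 and 7 ≡ 3 (mod 4), so (3/7) = −(7/3).
Reduce top mod 3: now compute (1/3).
Reached (1/3) = 1. Collecting the sign flips along the way, the symbol is -1.

-1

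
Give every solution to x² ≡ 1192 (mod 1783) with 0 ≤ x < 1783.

432, 1351

Since 1783 ≡ 3 (mod 4), a square root of 1192 is 1192^((1783+1)/4) = 1192^446 mod 1783.
Repeated squaring: 1192^2≡1596, 1192^4≡1092, 1192^8≡1420, 1192^16≡1610, 1192^32≡1401, 1192^64≡1501, 1192^128≡1072, 1192^256≡932 (mod 1783).
1192^446 = 1192^(256+128+32+16+8+4+2) ≡ 1351 (mod 1783).
Check: 1351² = 1825201 ≡ 1192 (mod 1783). The two roots are 432 and 1351.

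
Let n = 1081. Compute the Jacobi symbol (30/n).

Pull out 2: since 1081 ≡ 1 (mod 8), (2/1081) = +1.
Reciprocity: 15 ≡ 3 and 1081 ≡ 1 (mod 4), so (15/1081) = +(1081/15).
Reduce top mod 15: now compute (1/15).
Reached (1/15) = 1. Collecting the sign flips along the way, the symbol is +1.

1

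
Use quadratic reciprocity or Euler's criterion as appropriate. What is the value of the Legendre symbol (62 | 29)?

First reduce: 62 ≡ 4 (mod 29).
Pull out 2^2: since 29 ≡ 5 (mod 8), (2/29) = -1, so (2/29)^2 = +1.
Reached (1/29) = 1. Collecting the sign flips along the way, the symbol is +1.

1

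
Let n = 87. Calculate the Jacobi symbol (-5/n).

First reduce: -5 ≡ 82 (mod 87).
Pull out 2: since 87 ≡ 7 (mod 8), (2/87) = +1.
Reciprocity: 41 ≡ 1 and 87 ≡ 3 (mod 4), so (41/87) = +(87/41).
Reduce top mod 41: now compute (5/41).
Reciprocity: 5 ≡ 1 and 41 ≡ 1 (mod 4), so (5/41) = +(41/5).
Reduce top mod 5: now compute (1/5).
Reached (1/5) = 1. Collecting the sign flips along the way, the symbol is +1.

1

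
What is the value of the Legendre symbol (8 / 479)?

1

Pull out 2^3: since 479 ≡ 7 (mod 8), (2/479) = +1, so (2/479)^3 = +1.
Reached (1/479) = 1. Collecting the sign flips along the way, the symbol is +1.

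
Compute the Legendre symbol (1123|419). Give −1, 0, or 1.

Euler's criterion: (1123/419) ≡ 285^209 (mod 419).
285^2 ≡ 358 (mod 419)
285^4 ≡ 369 (mod 419)
285^8 ≡ 405 (mod 419)
285^16 ≡ 196 (mod 419)
285^32 ≡ 287 (mod 419)
285^64 ≡ 245 (mod 419)
285^128 ≡ 108 (mod 419)
285^209 = 285^(128+64+16+1) ≡ 418 (mod 419).
Result is 418 ≡ −1, so (1123/419) = −1.

-1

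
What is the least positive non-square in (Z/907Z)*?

2

(2/907) = −1, so 2 is the smallest positive non-residue mod 907.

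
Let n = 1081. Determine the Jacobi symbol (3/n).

Reciprocity: 3 ≡ 3 and 1081 ≡ 1 (mod 4), so (3/1081) = +(1081/3).
Reduce top mod 3: now compute (1/3).
Reached (1/3) = 1. Collecting the sign flips along the way, the symbol is +1.

1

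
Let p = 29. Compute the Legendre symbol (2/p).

-1

Pull out 2: since 29 ≡ 5 (mod 8), (2/29) = -1.
Reached (1/29) = 1. Collecting the sign flips along the way, the symbol is -1.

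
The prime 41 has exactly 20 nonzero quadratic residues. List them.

1 2 4 5 8 9 10 16 18 20 21 23 25 31 32 33 36 37 39 40

Square k = 1,…,20 (k and 41−k give the same square):
1²=1, 2²=4, 3²=9, 4²=16, 5²=25, 6²=36, 7²≡8, 8²≡23, 9²≡40, 10²≡18, 11²≡39, 12²≡21, 13²≡5, 14²≡32, 15²≡20, 16²≡10, 17²≡2, 18²≡37, 19²≡33, 20²≡31 (mod 41).
So the quadratic residues mod 41 are {1, 2, 4, 5, 8, 9, 10, 16, 18, 20, 21, 23, 25, 31, 32, 33, 36, 37, 39, 40}.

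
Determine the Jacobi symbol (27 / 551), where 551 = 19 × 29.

Reciprocity: 27 ≡ 3 and 551 ≡ 3 (mod 4), so (27/551) = −(551/27).
Reduce top mod 27: now compute (11/27).
Reciprocity: 11 ≡ 3 and 27 ≡ 3 (mod 4), so (11/27) = −(27/11).
Reduce top mod 11: now compute (5/11).
Reciprocity: 5 ≡ 1 and 11 ≡ 3 (mod 4), so (5/11) = +(11/5).
Reduce top mod 5: now compute (1/5).
Reached (1/5) = 1. Collecting the sign flips along the way, the symbol is +1.

1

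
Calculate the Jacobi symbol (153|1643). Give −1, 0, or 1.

Reciprocity: 153 ≡ 1 and 1643 ≡ 3 (mod 4), so (153/1643) = +(1643/153).
Reduce top mod 153: now compute (113/153).
Reciprocity: 113 ≡ 1 and 153 ≡ 1 (mod 4), so (113/153) = +(153/113).
Reduce top mod 113: now compute (40/113).
Pull out 2^3: since 113 ≡ 1 (mod 8), (2/113) = +1, so (2/113)^3 = +1.
Reciprocity: 5 ≡ 1 and 113 ≡ 1 (mod 4), so (5/113) = +(113/5).
Reduce top mod 5: now compute (3/5).
Reciprocity: 3 ≡ 3 and 5 ≡ 1 (mod 4), so (3/5) = +(5/3).
Reduce top mod 3: now compute (2/3).
Pull out 2: since 3 ≡ 3 (mod 8), (2/3) = -1.
Reached (1/3) = 1. Collecting the sign flips along the way, the symbol is -1.

-1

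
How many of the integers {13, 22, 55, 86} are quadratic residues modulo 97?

2

(13/97) = -1 → non-residue.
(22/97) = +1 → QR.
(55/97) = -1 → non-residue.
(86/97) = +1 → QR.
Total quadratic residues among the 4: 2.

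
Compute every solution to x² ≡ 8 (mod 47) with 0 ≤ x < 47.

14, 33

Since 47 ≡ 3 (mod 4), a square root of 8 is 8^((47+1)/4) = 8^12 mod 47.
Repeated squaring: 8^2≡17, 8^4≡7, 8^8≡2 (mod 47).
8^12 = 8^(8+4) ≡ 14 (mod 47).
Check: 14² = 196 ≡ 8 (mod 47). The two roots are 14 and 33.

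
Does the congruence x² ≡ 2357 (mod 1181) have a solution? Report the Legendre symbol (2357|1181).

Euler's criterion: (2357/1181) ≡ 1176^590 (mod 1181).
1176^2 ≡ 25 (mod 1181)
1176^4 ≡ 625 (mod 1181)
1176^8 ≡ 895 (mod 1181)
1176^16 ≡ 307 (mod 1181)
1176^32 ≡ 950 (mod 1181)
1176^64 ≡ 216 (mod 1181)
1176^128 ≡ 597 (mod 1181)
1176^256 ≡ 928 (mod 1181)
1176^512 ≡ 235 (mod 1181)
1176^590 = 1176^(512+64+8+4+2) ≡ 1 (mod 1181).
Result is 1, so (2357/1181) = 1.

1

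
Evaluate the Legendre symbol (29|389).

Reciprocity: 29 ≡ 1 and 389 ≡ 1 (mod 4), so (29/389) = +(389/29).
Reduce top mod 29: now compute (12/29).
Pull out 2^2: since 29 ≡ 5 (mod 8), (2/29) = -1, so (2/29)^2 = +1.
Reciprocity: 3 ≡ 3 and 29 ≡ 1 (mod 4), so (3/29) = +(29/3).
Reduce top mod 3: now compute (2/3).
Pull out 2: since 3 ≡ 3 (mod 8), (2/3) = -1.
Reached (1/3) = 1. Collecting the sign flips along the way, the symbol is -1.

-1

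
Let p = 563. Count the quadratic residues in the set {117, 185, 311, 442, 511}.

(117/563) = +1 → QR.
(185/563) = +1 → QR.
(311/563) = -1 → non-residue.
(442/563) = -1 → non-residue.
(511/563) = -1 → non-residue.
Total quadratic residues among the 5: 2.

2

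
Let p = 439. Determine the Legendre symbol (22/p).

1

Euler's criterion: (22/439) ≡ 22^219 (mod 439).
22^2 ≡ 45 (mod 439)
22^4 ≡ 269 (mod 439)
22^8 ≡ 365 (mod 439)
22^16 ≡ 208 (mod 439)
22^32 ≡ 242 (mod 439)
22^64 ≡ 177 (mod 439)
22^128 ≡ 160 (mod 439)
22^219 = 22^(128+64+16+8+2+1) ≡ 1 (mod 439).
Result is 1, so (22/439) = 1.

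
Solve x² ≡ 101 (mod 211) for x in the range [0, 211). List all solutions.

Since 211 ≡ 3 (mod 4), a square root of 101 is 101^((211+1)/4) = 101^53 mod 211.
Repeated squaring: 101^2≡73, 101^4≡54, 101^8≡173, 101^16≡178, 101^32≡34 (mod 211).
101^53 = 101^(32+16+4+1) ≡ 34 (mod 211).
Check: 34² = 1156 ≡ 101 (mod 211). The two roots are 34 and 177.

34, 177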